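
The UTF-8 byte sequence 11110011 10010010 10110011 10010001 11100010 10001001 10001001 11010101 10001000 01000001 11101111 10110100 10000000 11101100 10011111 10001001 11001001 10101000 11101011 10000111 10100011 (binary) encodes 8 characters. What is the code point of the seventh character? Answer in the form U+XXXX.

Offset 0: leading byte 0xF3 = 11110011 → 4-byte char #1 = F3 92 B3 91.
Offset 4: leading byte 0xE2 = 11100010 → 3-byte char #2 = E2 89 89.
Offset 7: leading byte 0xD5 = 11010101 → 2-byte char #3 = D5 88.
Offset 9: leading byte 0x41 = 01000001 → 1-byte char #4 = 41.
Offset 10: leading byte 0xEF = 11101111 → 3-byte char #5 = EF B4 80.
Offset 13: leading byte 0xEC = 11101100 → 3-byte char #6 = EC 9F 89.
Offset 16: leading byte 0xC9 = 11001001 → 2-byte char #7 = C9 A8.
Leading byte 0xC9 = 11001001 matches 110xxxxx → 2-byte sequence.
Byte 1: 0xC9 = 11001001, payload 01001 (5 bits).
Byte 2: 0xA8 = 10101000 (10xxxxxx ✓), payload 101000.
Concatenate: 01001101000 = 0x268 (11 bits → U+0268).

U+0268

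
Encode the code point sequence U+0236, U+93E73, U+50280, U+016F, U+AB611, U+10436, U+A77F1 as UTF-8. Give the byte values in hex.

C8 B6 F2 93 B9 B3 F1 90 8A 80 C5 AF F2 AB 98 91 F0 90 90 B6 F2 A7 9F B1

U+0236: 2-byte form → C8 B6.
U+93E73: 4-byte form → F2 93 B9 B3.
U+50280: 4-byte form → F1 90 8A 80.
U+016F: 2-byte form → C5 AF.
U+AB611: 4-byte form → F2 AB 98 91.
U+10436: 4-byte form → F0 90 90 B6.
U+A77F1: 4-byte form → F2 A7 9F B1.
Concatenated (24 bytes): C8 B6 F2 93 B9 B3 F1 90 8A 80 C5 AF F2 AB 98 91 F0 90 90 B6 F2 A7 9F B1.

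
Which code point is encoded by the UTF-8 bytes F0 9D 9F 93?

U+1D7D3

Leading byte 0xF0 = 11110000 matches 11110xxx → 4-byte sequence.
Byte 1: 0xF0 = 11110000, payload 000 (3 bits).
Byte 2: 0x9D = 10011101 (10xxxxxx ✓), payload 011101.
Byte 3: 0x9F = 10011111 (10xxxxxx ✓), payload 011111.
Byte 4: 0x93 = 10010011 (10xxxxxx ✓), payload 010011.
Concatenate: 000011101011111010011 = 0x1D7D3 (21 bits → U+1D7D3).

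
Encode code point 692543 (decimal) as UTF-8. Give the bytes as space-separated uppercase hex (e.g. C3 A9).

F2 A9 84 BF

U+A913F = 0xA913F = 692543 decimal. In range U+10000–U+10FFFF → 4-byte form: 11110xxx 10xxxxxx 10xxxxxx 10xxxxxx.
Binary (21 bits): 010101001000100111111.
Split 3+6+6+6: 010 | 101001 | 000100 | 111111.
Byte 1: 11110010 = 0xF2.
Byte 2: 10101001 = 0xA9.
Byte 3: 10000100 = 0x84.
Byte 4: 10111111 = 0xBF.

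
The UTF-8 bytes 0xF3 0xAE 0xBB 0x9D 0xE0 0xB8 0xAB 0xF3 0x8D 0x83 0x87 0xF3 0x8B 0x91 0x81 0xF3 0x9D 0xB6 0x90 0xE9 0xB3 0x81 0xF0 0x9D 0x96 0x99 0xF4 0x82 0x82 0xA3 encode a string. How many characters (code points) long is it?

8

Byte at offset 0: 0xF3 = 11110011 → 4-byte char (#1). Advance 4.
Byte at offset 4: 0xE0 = 11100000 → 3-byte char (#2). Advance 3.
Byte at offset 7: 0xF3 = 11110011 → 4-byte char (#3). Advance 4.
Byte at offset 11: 0xF3 = 11110011 → 4-byte char (#4). Advance 4.
Byte at offset 15: 0xF3 = 11110011 → 4-byte char (#5). Advance 4.
Byte at offset 19: 0xE9 = 11101001 → 3-byte char (#6). Advance 3.
Byte at offset 22: 0xF0 = 11110000 → 4-byte char (#7). Advance 4.
Byte at offset 26: 0xF4 = 11110100 → 4-byte char (#8). Advance 4.
Reached end at offset 30 after 8 code points.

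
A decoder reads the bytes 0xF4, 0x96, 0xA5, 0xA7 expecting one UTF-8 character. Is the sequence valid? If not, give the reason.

invalid (encodes a value above U+10FFFF)

Leading byte 0xF4 = 11110100 → 4-byte form.
Payload = 0x116967, which exceeds U+10FFFF, the maximum Unicode code point. (Leading bytes F5–FF, or F4 followed by ≥ 0x90, are invalid.)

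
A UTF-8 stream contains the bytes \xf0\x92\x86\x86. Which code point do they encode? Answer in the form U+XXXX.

U+12186

Leading byte 0xF0 = 11110000 matches 11110xxx → 4-byte sequence.
Byte 1: 0xF0 = 11110000, payload 000 (3 bits).
Byte 2: 0x92 = 10010010 (10xxxxxx ✓), payload 010010.
Byte 3: 0x86 = 10000110 (10xxxxxx ✓), payload 000110.
Byte 4: 0x86 = 10000110 (10xxxxxx ✓), payload 000110.
Concatenate: 000010010000110000110 = 0x12186 (21 bits → U+12186).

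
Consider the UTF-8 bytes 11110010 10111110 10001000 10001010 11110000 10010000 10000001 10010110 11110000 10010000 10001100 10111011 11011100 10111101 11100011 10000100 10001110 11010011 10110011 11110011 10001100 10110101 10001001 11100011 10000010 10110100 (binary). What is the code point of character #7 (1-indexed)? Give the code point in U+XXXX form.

U+CCD49

Offset 0: leading byte 0xF2 = 11110010 → 4-byte char #1 = F2 BE 88 8A.
Offset 4: leading byte 0xF0 = 11110000 → 4-byte char #2 = F0 90 81 96.
Offset 8: leading byte 0xF0 = 11110000 → 4-byte char #3 = F0 90 8C BB.
Offset 12: leading byte 0xDC = 11011100 → 2-byte char #4 = DC BD.
Offset 14: leading byte 0xE3 = 11100011 → 3-byte char #5 = E3 84 8E.
Offset 17: leading byte 0xD3 = 11010011 → 2-byte char #6 = D3 B3.
Offset 19: leading byte 0xF3 = 11110011 → 4-byte char #7 = F3 8C B5 89.
Leading byte 0xF3 = 11110011 matches 11110xxx → 4-byte sequence.
Byte 1: 0xF3 = 11110011, payload 011 (3 bits).
Byte 2: 0x8C = 10001100 (10xxxxxx ✓), payload 001100.
Byte 3: 0xB5 = 10110101 (10xxxxxx ✓), payload 110101.
Byte 4: 0x89 = 10001001 (10xxxxxx ✓), payload 001001.
Concatenate: 011001100110101001001 = 0xCCD49 (21 bits → U+CCD49).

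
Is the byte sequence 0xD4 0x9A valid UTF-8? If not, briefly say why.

valid

Leading byte 0xD4 = 11010100 → 2-byte form.
Continuation bytes 0x9A=10011010 all match 10xxxxxx.
Decoded value 0x51A is ≥ 0x80 (shortest form) and not a surrogate.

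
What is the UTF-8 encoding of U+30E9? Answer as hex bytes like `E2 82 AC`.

E3 83 A9

U+30E9 = 0x30E9 = 12521 decimal. In range U+0800–U+FFFF → 3-byte form: 1110xxxx 10xxxxxx 10xxxxxx.
Binary (16 bits): 0011000011101001.
Split 4+6+6: 0011 | 000011 | 101001.
Byte 1: 11100011 = 0xE3.
Byte 2: 10000011 = 0x83.
Byte 3: 10101001 = 0xA9.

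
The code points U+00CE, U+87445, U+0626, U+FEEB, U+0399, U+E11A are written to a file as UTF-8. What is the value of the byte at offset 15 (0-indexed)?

U+00CE → 2-byte form C3 8E at offsets 0–1.
U+87445 → 4-byte form F2 87 91 85 at offsets 2–5.
U+0626 → 2-byte form D8 A6 at offsets 6–7.
U+FEEB → 3-byte form EF BB AB at offsets 8–10.
U+0399 → 2-byte form CE 99 at offsets 11–12.
U+E11A → 3-byte form EE 84 9A at offsets 13–15.
Offset 15 falls in char 6's range; it's byte 3 of EE 84 9A = 0x9A.

0x9A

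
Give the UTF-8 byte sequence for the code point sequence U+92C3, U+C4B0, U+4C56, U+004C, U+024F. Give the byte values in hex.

U+92C3: 3-byte form → E9 8B 83.
U+C4B0: 3-byte form → EC 92 B0.
U+4C56: 3-byte form → E4 B1 96.
U+004C: 1-byte form → 4C.
U+024F: 2-byte form → C9 8F.
Concatenated (12 bytes): E9 8B 83 EC 92 B0 E4 B1 96 4C C9 8F.

E9 8B 83 EC 92 B0 E4 B1 96 4C C9 8F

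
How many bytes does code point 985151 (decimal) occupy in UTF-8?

4

U+F083F = 0xF083F. UTF-8 uses 1 byte below 0x80, 2 below 0x800, 3 below 0x10000, 4 up to 0x10FFFF. 0xF083F is in U+10000–U+10FFFF → 4 bytes.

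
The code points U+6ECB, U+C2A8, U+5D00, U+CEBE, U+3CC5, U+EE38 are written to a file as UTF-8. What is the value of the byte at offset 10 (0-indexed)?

0xBA

U+6ECB → 3-byte form E6 BB 8B at offsets 0–2.
U+C2A8 → 3-byte form EC 8A A8 at offsets 3–5.
U+5D00 → 3-byte form E5 B4 80 at offsets 6–8.
U+CEBE → 3-byte form EC BA BE at offsets 9–11.
Offset 10 falls in char 4's range; it's byte 2 of EC BA BE = 0xBA.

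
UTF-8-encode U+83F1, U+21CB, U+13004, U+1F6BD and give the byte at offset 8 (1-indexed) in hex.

0x93

1-indexed offset 8 is 0-indexed offset 7.
U+83F1 → 3-byte form E8 8F B1 at offsets 0–2.
U+21CB → 3-byte form E2 87 8B at offsets 3–5.
U+13004 → 4-byte form F0 93 80 84 at offsets 6–9.
Offset 7 falls in char 3's range; it's byte 2 of F0 93 80 84 = 0x93.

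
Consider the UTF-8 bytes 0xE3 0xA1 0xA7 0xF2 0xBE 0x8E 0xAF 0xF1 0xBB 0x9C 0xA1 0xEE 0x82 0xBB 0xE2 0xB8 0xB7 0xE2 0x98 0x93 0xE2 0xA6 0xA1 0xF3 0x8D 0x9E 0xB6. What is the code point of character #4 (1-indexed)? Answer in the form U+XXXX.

Offset 0: leading byte 0xE3 = 11100011 → 3-byte char #1 = E3 A1 A7.
Offset 3: leading byte 0xF2 = 11110010 → 4-byte char #2 = F2 BE 8E AF.
Offset 7: leading byte 0xF1 = 11110001 → 4-byte char #3 = F1 BB 9C A1.
Offset 11: leading byte 0xEE = 11101110 → 3-byte char #4 = EE 82 BB.
Leading byte 0xEE = 11101110 matches 1110xxxx → 3-byte sequence.
Byte 1: 0xEE = 11101110, payload 1110 (4 bits).
Byte 2: 0x82 = 10000010 (10xxxxxx ✓), payload 000010.
Byte 3: 0xBB = 10111011 (10xxxxxx ✓), payload 111011.
Concatenate: 1110000010111011 = 0xE0BB (16 bits → U+E0BB).

U+E0BB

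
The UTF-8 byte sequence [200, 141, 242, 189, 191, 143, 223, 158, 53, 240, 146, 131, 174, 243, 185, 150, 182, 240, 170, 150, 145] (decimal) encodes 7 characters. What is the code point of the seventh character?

Offset 0: leading byte 0xC8 = 11001000 → 2-byte char #1 = C8 8D.
Offset 2: leading byte 0xF2 = 11110010 → 4-byte char #2 = F2 BD BF 8F.
Offset 6: leading byte 0xDF = 11011111 → 2-byte char #3 = DF 9E.
Offset 8: leading byte 0x35 = 00110101 → 1-byte char #4 = 35.
Offset 9: leading byte 0xF0 = 11110000 → 4-byte char #5 = F0 92 83 AE.
Offset 13: leading byte 0xF3 = 11110011 → 4-byte char #6 = F3 B9 96 B6.
Offset 17: leading byte 0xF0 = 11110000 → 4-byte char #7 = F0 AA 96 91.
Leading byte 0xF0 = 11110000 matches 11110xxx → 4-byte sequence.
Byte 1: 0xF0 = 11110000, payload 000 (3 bits).
Byte 2: 0xAA = 10101010 (10xxxxxx ✓), payload 101010.
Byte 3: 0x96 = 10010110 (10xxxxxx ✓), payload 010110.
Byte 4: 0x91 = 10010001 (10xxxxxx ✓), payload 010001.
Concatenate: 000101010010110010001 = 0x2A591 (21 bits → U+2A591).

U+2A591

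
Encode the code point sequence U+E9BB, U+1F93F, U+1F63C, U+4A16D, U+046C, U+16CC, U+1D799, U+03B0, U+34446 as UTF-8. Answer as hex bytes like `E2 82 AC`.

U+E9BB: 3-byte form → EE A6 BB.
U+1F93F: 4-byte form → F0 9F A4 BF.
U+1F63C: 4-byte form → F0 9F 98 BC.
U+4A16D: 4-byte form → F1 8A 85 AD.
U+046C: 2-byte form → D1 AC.
U+16CC: 3-byte form → E1 9B 8C.
U+1D799: 4-byte form → F0 9D 9E 99.
U+03B0: 2-byte form → CE B0.
U+34446: 4-byte form → F0 B4 91 86.
Concatenated (30 bytes): EE A6 BB F0 9F A4 BF F0 9F 98 BC F1 8A 85 AD D1 AC E1 9B 8C F0 9D 9E 99 CE B0 F0 B4 91 86.

EE A6 BB F0 9F A4 BF F0 9F 98 BC F1 8A 85 AD D1 AC E1 9B 8C F0 9D 9E 99 CE B0 F0 B4 91 86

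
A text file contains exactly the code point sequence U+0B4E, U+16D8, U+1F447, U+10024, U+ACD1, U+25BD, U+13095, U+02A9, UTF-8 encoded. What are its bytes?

E0 AD 8E E1 9B 98 F0 9F 91 87 F0 90 80 A4 EA B3 91 E2 96 BD F0 93 82 95 CA A9

U+0B4E: 3-byte form → E0 AD 8E.
U+16D8: 3-byte form → E1 9B 98.
U+1F447: 4-byte form → F0 9F 91 87.
U+10024: 4-byte form → F0 90 80 A4.
U+ACD1: 3-byte form → EA B3 91.
U+25BD: 3-byte form → E2 96 BD.
U+13095: 4-byte form → F0 93 82 95.
U+02A9: 2-byte form → CA A9.
Concatenated (26 bytes): E0 AD 8E E1 9B 98 F0 9F 91 87 F0 90 80 A4 EA B3 91 E2 96 BD F0 93 82 95 CA A9.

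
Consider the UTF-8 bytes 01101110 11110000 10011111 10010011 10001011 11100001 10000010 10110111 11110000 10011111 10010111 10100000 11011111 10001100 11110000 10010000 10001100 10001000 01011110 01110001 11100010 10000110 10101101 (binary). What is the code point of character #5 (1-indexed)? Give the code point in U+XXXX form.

Offset 0: leading byte 0x6E = 01101110 → 1-byte char #1 = 6E.
Offset 1: leading byte 0xF0 = 11110000 → 4-byte char #2 = F0 9F 93 8B.
Offset 5: leading byte 0xE1 = 11100001 → 3-byte char #3 = E1 82 B7.
Offset 8: leading byte 0xF0 = 11110000 → 4-byte char #4 = F0 9F 97 A0.
Offset 12: leading byte 0xDF = 11011111 → 2-byte char #5 = DF 8C.
Leading byte 0xDF = 11011111 matches 110xxxxx → 2-byte sequence.
Byte 1: 0xDF = 11011111, payload 11111 (5 bits).
Byte 2: 0x8C = 10001100 (10xxxxxx ✓), payload 001100.
Concatenate: 11111001100 = 0x7CC (11 bits → U+07CC).

U+07CC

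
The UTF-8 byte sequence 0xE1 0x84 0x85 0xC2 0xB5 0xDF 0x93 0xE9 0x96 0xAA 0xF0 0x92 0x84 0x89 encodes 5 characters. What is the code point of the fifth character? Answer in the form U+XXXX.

Offset 0: leading byte 0xE1 = 11100001 → 3-byte char #1 = E1 84 85.
Offset 3: leading byte 0xC2 = 11000010 → 2-byte char #2 = C2 B5.
Offset 5: leading byte 0xDF = 11011111 → 2-byte char #3 = DF 93.
Offset 7: leading byte 0xE9 = 11101001 → 3-byte char #4 = E9 96 AA.
Offset 10: leading byte 0xF0 = 11110000 → 4-byte char #5 = F0 92 84 89.
Leading byte 0xF0 = 11110000 matches 11110xxx → 4-byte sequence.
Byte 1: 0xF0 = 11110000, payload 000 (3 bits).
Byte 2: 0x92 = 10010010 (10xxxxxx ✓), payload 010010.
Byte 3: 0x84 = 10000100 (10xxxxxx ✓), payload 000100.
Byte 4: 0x89 = 10001001 (10xxxxxx ✓), payload 001001.
Concatenate: 000010010000100001001 = 0x12109 (21 bits → U+12109).

U+12109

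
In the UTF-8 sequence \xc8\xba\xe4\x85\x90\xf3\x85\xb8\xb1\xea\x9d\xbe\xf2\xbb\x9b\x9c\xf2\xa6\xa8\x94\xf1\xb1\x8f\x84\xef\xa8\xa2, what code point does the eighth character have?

Offset 0: leading byte 0xC8 = 11001000 → 2-byte char #1 = C8 BA.
Offset 2: leading byte 0xE4 = 11100100 → 3-byte char #2 = E4 85 90.
Offset 5: leading byte 0xF3 = 11110011 → 4-byte char #3 = F3 85 B8 B1.
Offset 9: leading byte 0xEA = 11101010 → 3-byte char #4 = EA 9D BE.
Offset 12: leading byte 0xF2 = 11110010 → 4-byte char #5 = F2 BB 9B 9C.
Offset 16: leading byte 0xF2 = 11110010 → 4-byte char #6 = F2 A6 A8 94.
Offset 20: leading byte 0xF1 = 11110001 → 4-byte char #7 = F1 B1 8F 84.
Offset 24: leading byte 0xEF = 11101111 → 3-byte char #8 = EF A8 A2.
Leading byte 0xEF = 11101111 matches 1110xxxx → 3-byte sequence.
Byte 1: 0xEF = 11101111, payload 1111 (4 bits).
Byte 2: 0xA8 = 10101000 (10xxxxxx ✓), payload 101000.
Byte 3: 0xA2 = 10100010 (10xxxxxx ✓), payload 100010.
Concatenate: 1111101000100010 = 0xFA22 (16 bits → U+FA22).

U+FA22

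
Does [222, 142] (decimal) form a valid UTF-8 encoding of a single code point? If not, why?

valid

Leading byte 0xDE = 11011110 → 2-byte form.
Continuation bytes 0x8E=10001110 all match 10xxxxxx.
Decoded value 0x78E is ≥ 0x80 (shortest form) and not a surrogate.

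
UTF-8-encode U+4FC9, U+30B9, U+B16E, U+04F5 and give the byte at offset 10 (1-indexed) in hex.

1-indexed offset 10 is 0-indexed offset 9.
U+4FC9 → 3-byte form E4 BF 89 at offsets 0–2.
U+30B9 → 3-byte form E3 82 B9 at offsets 3–5.
U+B16E → 3-byte form EB 85 AE at offsets 6–8.
U+04F5 → 2-byte form D3 B5 at offsets 9–10.
Offset 9 falls in char 4's range; it's byte 1 of D3 B5 = 0xD3.

0xD3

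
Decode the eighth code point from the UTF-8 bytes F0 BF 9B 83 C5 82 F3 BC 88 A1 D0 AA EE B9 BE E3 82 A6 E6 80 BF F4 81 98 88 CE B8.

Offset 0: leading byte 0xF0 = 11110000 → 4-byte char #1 = F0 BF 9B 83.
Offset 4: leading byte 0xC5 = 11000101 → 2-byte char #2 = C5 82.
Offset 6: leading byte 0xF3 = 11110011 → 4-byte char #3 = F3 BC 88 A1.
Offset 10: leading byte 0xD0 = 11010000 → 2-byte char #4 = D0 AA.
Offset 12: leading byte 0xEE = 11101110 → 3-byte char #5 = EE B9 BE.
Offset 15: leading byte 0xE3 = 11100011 → 3-byte char #6 = E3 82 A6.
Offset 18: leading byte 0xE6 = 11100110 → 3-byte char #7 = E6 80 BF.
Offset 21: leading byte 0xF4 = 11110100 → 4-byte char #8 = F4 81 98 88.
Leading byte 0xF4 = 11110100 matches 11110xxx → 4-byte sequence.
Byte 1: 0xF4 = 11110100, payload 100 (3 bits).
Byte 2: 0x81 = 10000001 (10xxxxxx ✓), payload 000001.
Byte 3: 0x98 = 10011000 (10xxxxxx ✓), payload 011000.
Byte 4: 0x88 = 10001000 (10xxxxxx ✓), payload 001000.
Concatenate: 100000001011000001000 = 0x101608 (21 bits → U+101608).

U+101608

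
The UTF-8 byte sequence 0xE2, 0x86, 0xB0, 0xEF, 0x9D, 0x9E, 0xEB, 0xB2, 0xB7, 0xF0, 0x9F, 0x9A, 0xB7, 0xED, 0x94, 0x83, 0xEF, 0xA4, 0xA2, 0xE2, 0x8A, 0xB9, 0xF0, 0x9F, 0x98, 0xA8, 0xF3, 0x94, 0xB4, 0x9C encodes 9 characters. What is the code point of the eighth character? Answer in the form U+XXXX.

Offset 0: leading byte 0xE2 = 11100010 → 3-byte char #1 = E2 86 B0.
Offset 3: leading byte 0xEF = 11101111 → 3-byte char #2 = EF 9D 9E.
Offset 6: leading byte 0xEB = 11101011 → 3-byte char #3 = EB B2 B7.
Offset 9: leading byte 0xF0 = 11110000 → 4-byte char #4 = F0 9F 9A B7.
Offset 13: leading byte 0xED = 11101101 → 3-byte char #5 = ED 94 83.
Offset 16: leading byte 0xEF = 11101111 → 3-byte char #6 = EF A4 A2.
Offset 19: leading byte 0xE2 = 11100010 → 3-byte char #7 = E2 8A B9.
Offset 22: leading byte 0xF0 = 11110000 → 4-byte char #8 = F0 9F 98 A8.
Leading byte 0xF0 = 11110000 matches 11110xxx → 4-byte sequence.
Byte 1: 0xF0 = 11110000, payload 000 (3 bits).
Byte 2: 0x9F = 10011111 (10xxxxxx ✓), payload 011111.
Byte 3: 0x98 = 10011000 (10xxxxxx ✓), payload 011000.
Byte 4: 0xA8 = 10101000 (10xxxxxx ✓), payload 101000.
Concatenate: 000011111011000101000 = 0x1F628 (21 bits → U+1F628).

U+1F628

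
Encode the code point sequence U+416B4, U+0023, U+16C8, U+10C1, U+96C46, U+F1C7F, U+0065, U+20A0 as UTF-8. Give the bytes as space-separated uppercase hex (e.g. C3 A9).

F1 81 9A B4 23 E1 9B 88 E1 83 81 F2 96 B1 86 F3 B1 B1 BF 65 E2 82 A0

U+416B4: 4-byte form → F1 81 9A B4.
U+0023: 1-byte form → 23.
U+16C8: 3-byte form → E1 9B 88.
U+10C1: 3-byte form → E1 83 81.
U+96C46: 4-byte form → F2 96 B1 86.
U+F1C7F: 4-byte form → F3 B1 B1 BF.
U+0065: 1-byte form → 65.
U+20A0: 3-byte form → E2 82 A0.
Concatenated (23 bytes): F1 81 9A B4 23 E1 9B 88 E1 83 81 F2 96 B1 86 F3 B1 B1 BF 65 E2 82 A0.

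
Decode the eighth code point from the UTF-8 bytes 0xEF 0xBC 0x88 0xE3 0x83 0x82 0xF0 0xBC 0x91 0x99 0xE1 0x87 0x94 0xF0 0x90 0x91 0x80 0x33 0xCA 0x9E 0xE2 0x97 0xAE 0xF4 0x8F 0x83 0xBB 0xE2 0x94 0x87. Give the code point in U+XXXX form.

U+25EE

Offset 0: leading byte 0xEF = 11101111 → 3-byte char #1 = EF BC 88.
Offset 3: leading byte 0xE3 = 11100011 → 3-byte char #2 = E3 83 82.
Offset 6: leading byte 0xF0 = 11110000 → 4-byte char #3 = F0 BC 91 99.
Offset 10: leading byte 0xE1 = 11100001 → 3-byte char #4 = E1 87 94.
Offset 13: leading byte 0xF0 = 11110000 → 4-byte char #5 = F0 90 91 80.
Offset 17: leading byte 0x33 = 00110011 → 1-byte char #6 = 33.
Offset 18: leading byte 0xCA = 11001010 → 2-byte char #7 = CA 9E.
Offset 20: leading byte 0xE2 = 11100010 → 3-byte char #8 = E2 97 AE.
Leading byte 0xE2 = 11100010 matches 1110xxxx → 3-byte sequence.
Byte 1: 0xE2 = 11100010, payload 0010 (4 bits).
Byte 2: 0x97 = 10010111 (10xxxxxx ✓), payload 010111.
Byte 3: 0xAE = 10101110 (10xxxxxx ✓), payload 101110.
Concatenate: 0010010111101110 = 0x25EE (16 bits → U+25EE).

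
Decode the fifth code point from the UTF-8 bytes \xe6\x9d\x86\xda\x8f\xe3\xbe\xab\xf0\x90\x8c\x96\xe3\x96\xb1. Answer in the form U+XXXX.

Offset 0: leading byte 0xE6 = 11100110 → 3-byte char #1 = E6 9D 86.
Offset 3: leading byte 0xDA = 11011010 → 2-byte char #2 = DA 8F.
Offset 5: leading byte 0xE3 = 11100011 → 3-byte char #3 = E3 BE AB.
Offset 8: leading byte 0xF0 = 11110000 → 4-byte char #4 = F0 90 8C 96.
Offset 12: leading byte 0xE3 = 11100011 → 3-byte char #5 = E3 96 B1.
Leading byte 0xE3 = 11100011 matches 1110xxxx → 3-byte sequence.
Byte 1: 0xE3 = 11100011, payload 0011 (4 bits).
Byte 2: 0x96 = 10010110 (10xxxxxx ✓), payload 010110.
Byte 3: 0xB1 = 10110001 (10xxxxxx ✓), payload 110001.
Concatenate: 0011010110110001 = 0x35B1 (16 bits → U+35B1).

U+35B1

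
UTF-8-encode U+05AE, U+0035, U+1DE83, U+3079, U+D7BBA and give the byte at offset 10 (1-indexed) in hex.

1-indexed offset 10 is 0-indexed offset 9.
U+05AE → 2-byte form D6 AE at offsets 0–1.
U+0035 → 1-byte form 35 at offsets 2–2.
U+1DE83 → 4-byte form F0 9D BA 83 at offsets 3–6.
U+3079 → 3-byte form E3 81 B9 at offsets 7–9.
Offset 9 falls in char 4's range; it's byte 3 of E3 81 B9 = 0xB9.

0xB9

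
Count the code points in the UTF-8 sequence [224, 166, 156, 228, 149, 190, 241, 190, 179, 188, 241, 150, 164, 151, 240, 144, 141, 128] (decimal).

Byte at offset 0: 0xE0 = 11100000 → 3-byte char (#1). Advance 3.
Byte at offset 3: 0xE4 = 11100100 → 3-byte char (#2). Advance 3.
Byte at offset 6: 0xF1 = 11110001 → 4-byte char (#3). Advance 4.
Byte at offset 10: 0xF1 = 11110001 → 4-byte char (#4). Advance 4.
Byte at offset 14: 0xF0 = 11110000 → 4-byte char (#5). Advance 4.
Reached end at offset 18 after 5 code points.

5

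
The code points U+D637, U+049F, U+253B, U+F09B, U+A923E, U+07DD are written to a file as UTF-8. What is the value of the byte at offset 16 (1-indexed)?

1-indexed offset 16 is 0-indexed offset 15.
U+D637 → 3-byte form ED 98 B7 at offsets 0–2.
U+049F → 2-byte form D2 9F at offsets 3–4.
U+253B → 3-byte form E2 94 BB at offsets 5–7.
U+F09B → 3-byte form EF 82 9B at offsets 8–10.
U+A923E → 4-byte form F2 A9 88 BE at offsets 11–14.
U+07DD → 2-byte form DF 9D at offsets 15–16.
Offset 15 falls in char 6's range; it's byte 1 of DF 9D = 0xDF.

0xDF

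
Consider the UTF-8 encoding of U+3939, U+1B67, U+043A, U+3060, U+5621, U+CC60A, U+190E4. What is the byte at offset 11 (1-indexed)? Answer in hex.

0xA0

1-indexed offset 11 is 0-indexed offset 10.
U+3939 → 3-byte form E3 A4 B9 at offsets 0–2.
U+1B67 → 3-byte form E1 AD A7 at offsets 3–5.
U+043A → 2-byte form D0 BA at offsets 6–7.
U+3060 → 3-byte form E3 81 A0 at offsets 8–10.
Offset 10 falls in char 4's range; it's byte 3 of E3 81 A0 = 0xA0.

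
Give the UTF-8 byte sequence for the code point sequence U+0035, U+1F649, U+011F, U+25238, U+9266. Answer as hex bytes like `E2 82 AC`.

U+0035: 1-byte form → 35.
U+1F649: 4-byte form → F0 9F 99 89.
U+011F: 2-byte form → C4 9F.
U+25238: 4-byte form → F0 A5 88 B8.
U+9266: 3-byte form → E9 89 A6.
Concatenated (14 bytes): 35 F0 9F 99 89 C4 9F F0 A5 88 B8 E9 89 A6.

35 F0 9F 99 89 C4 9F F0 A5 88 B8 E9 89 A6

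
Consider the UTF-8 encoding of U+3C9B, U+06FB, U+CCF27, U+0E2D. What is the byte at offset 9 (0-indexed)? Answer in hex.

0xE0

U+3C9B → 3-byte form E3 B2 9B at offsets 0–2.
U+06FB → 2-byte form DB BB at offsets 3–4.
U+CCF27 → 4-byte form F3 8C BC A7 at offsets 5–8.
U+0E2D → 3-byte form E0 B8 AD at offsets 9–11.
Offset 9 falls in char 4's range; it's byte 1 of E0 B8 AD = 0xE0.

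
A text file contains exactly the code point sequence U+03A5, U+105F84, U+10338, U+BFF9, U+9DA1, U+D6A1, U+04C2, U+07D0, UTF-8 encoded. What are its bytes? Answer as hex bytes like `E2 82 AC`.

U+03A5: 2-byte form → CE A5.
U+105F84: 4-byte form → F4 85 BE 84.
U+10338: 4-byte form → F0 90 8C B8.
U+BFF9: 3-byte form → EB BF B9.
U+9DA1: 3-byte form → E9 B6 A1.
U+D6A1: 3-byte form → ED 9A A1.
U+04C2: 2-byte form → D3 82.
U+07D0: 2-byte form → DF 90.
Concatenated (23 bytes): CE A5 F4 85 BE 84 F0 90 8C B8 EB BF B9 E9 B6 A1 ED 9A A1 D3 82 DF 90.

CE A5 F4 85 BE 84 F0 90 8C B8 EB BF B9 E9 B6 A1 ED 9A A1 D3 82 DF 90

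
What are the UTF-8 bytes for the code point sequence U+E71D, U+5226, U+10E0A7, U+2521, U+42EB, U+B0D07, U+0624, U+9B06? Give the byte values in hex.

EE 9C 9D E5 88 A6 F4 8E 82 A7 E2 94 A1 E4 8B AB F2 B0 B4 87 D8 A4 E9 AC 86

U+E71D: 3-byte form → EE 9C 9D.
U+5226: 3-byte form → E5 88 A6.
U+10E0A7: 4-byte form → F4 8E 82 A7.
U+2521: 3-byte form → E2 94 A1.
U+42EB: 3-byte form → E4 8B AB.
U+B0D07: 4-byte form → F2 B0 B4 87.
U+0624: 2-byte form → D8 A4.
U+9B06: 3-byte form → E9 AC 86.
Concatenated (25 bytes): EE 9C 9D E5 88 A6 F4 8E 82 A7 E2 94 A1 E4 8B AB F2 B0 B4 87 D8 A4 E9 AC 86.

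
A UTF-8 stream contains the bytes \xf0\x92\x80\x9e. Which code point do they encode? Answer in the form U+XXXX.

Leading byte 0xF0 = 11110000 matches 11110xxx → 4-byte sequence.
Byte 1: 0xF0 = 11110000, payload 000 (3 bits).
Byte 2: 0x92 = 10010010 (10xxxxxx ✓), payload 010010.
Byte 3: 0x80 = 10000000 (10xxxxxx ✓), payload 000000.
Byte 4: 0x9E = 10011110 (10xxxxxx ✓), payload 011110.
Concatenate: 000010010000000011110 = 0x1201E (21 bits → U+1201E).

U+1201E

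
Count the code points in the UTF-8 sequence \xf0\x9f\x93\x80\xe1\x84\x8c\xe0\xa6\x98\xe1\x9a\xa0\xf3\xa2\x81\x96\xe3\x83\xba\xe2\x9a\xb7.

7

Byte at offset 0: 0xF0 = 11110000 → 4-byte char (#1). Advance 4.
Byte at offset 4: 0xE1 = 11100001 → 3-byte char (#2). Advance 3.
Byte at offset 7: 0xE0 = 11100000 → 3-byte char (#3). Advance 3.
Byte at offset 10: 0xE1 = 11100001 → 3-byte char (#4). Advance 3.
Byte at offset 13: 0xF3 = 11110011 → 4-byte char (#5). Advance 4.
Byte at offset 17: 0xE3 = 11100011 → 3-byte char (#6). Advance 3.
Byte at offset 20: 0xE2 = 11100010 → 3-byte char (#7). Advance 3.
Reached end at offset 23 after 7 code points.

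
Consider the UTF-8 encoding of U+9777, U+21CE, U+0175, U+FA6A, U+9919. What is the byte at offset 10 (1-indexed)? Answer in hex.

1-indexed offset 10 is 0-indexed offset 9.
U+9777 → 3-byte form E9 9D B7 at offsets 0–2.
U+21CE → 3-byte form E2 87 8E at offsets 3–5.
U+0175 → 2-byte form C5 B5 at offsets 6–7.
U+FA6A → 3-byte form EF A9 AA at offsets 8–10.
Offset 9 falls in char 4's range; it's byte 2 of EF A9 AA = 0xA9.

0xA9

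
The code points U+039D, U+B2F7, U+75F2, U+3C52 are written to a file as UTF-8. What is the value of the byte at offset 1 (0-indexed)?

U+039D → 2-byte form CE 9D at offsets 0–1.
Offset 1 falls in char 1's range; it's byte 2 of CE 9D = 0x9D.

0x9D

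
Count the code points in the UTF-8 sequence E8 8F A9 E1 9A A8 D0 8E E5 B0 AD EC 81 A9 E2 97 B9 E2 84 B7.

Byte at offset 0: 0xE8 = 11101000 → 3-byte char (#1). Advance 3.
Byte at offset 3: 0xE1 = 11100001 → 3-byte char (#2). Advance 3.
Byte at offset 6: 0xD0 = 11010000 → 2-byte char (#3). Advance 2.
Byte at offset 8: 0xE5 = 11100101 → 3-byte char (#4). Advance 3.
Byte at offset 11: 0xEC = 11101100 → 3-byte char (#5). Advance 3.
Byte at offset 14: 0xE2 = 11100010 → 3-byte char (#6). Advance 3.
Byte at offset 17: 0xE2 = 11100010 → 3-byte char (#7). Advance 3.
Reached end at offset 20 after 7 code points.

7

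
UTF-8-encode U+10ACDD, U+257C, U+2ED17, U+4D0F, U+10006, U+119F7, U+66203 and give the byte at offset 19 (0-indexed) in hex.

U+10ACDD → 4-byte form F4 8A B3 9D at offsets 0–3.
U+257C → 3-byte form E2 95 BC at offsets 4–6.
U+2ED17 → 4-byte form F0 AE B4 97 at offsets 7–10.
U+4D0F → 3-byte form E4 B4 8F at offsets 11–13.
U+10006 → 4-byte form F0 90 80 86 at offsets 14–17.
U+119F7 → 4-byte form F0 91 A7 B7 at offsets 18–21.
Offset 19 falls in char 6's range; it's byte 2 of F0 91 A7 B7 = 0x91.

0x91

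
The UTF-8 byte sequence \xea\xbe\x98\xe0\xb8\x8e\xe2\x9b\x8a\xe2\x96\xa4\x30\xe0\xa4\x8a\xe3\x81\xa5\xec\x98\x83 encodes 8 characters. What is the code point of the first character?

U+AF98

Offset 0: leading byte 0xEA = 11101010 → 3-byte char #1 = EA BE 98.
Leading byte 0xEA = 11101010 matches 1110xxxx → 3-byte sequence.
Byte 1: 0xEA = 11101010, payload 1010 (4 bits).
Byte 2: 0xBE = 10111110 (10xxxxxx ✓), payload 111110.
Byte 3: 0x98 = 10011000 (10xxxxxx ✓), payload 011000.
Concatenate: 1010111110011000 = 0xAF98 (16 bits → U+AF98).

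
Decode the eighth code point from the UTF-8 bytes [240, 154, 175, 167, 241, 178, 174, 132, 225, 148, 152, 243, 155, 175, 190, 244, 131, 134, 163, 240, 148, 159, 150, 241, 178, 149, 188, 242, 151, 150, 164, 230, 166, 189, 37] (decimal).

Offset 0: leading byte 0xF0 = 11110000 → 4-byte char #1 = F0 9A AF A7.
Offset 4: leading byte 0xF1 = 11110001 → 4-byte char #2 = F1 B2 AE 84.
Offset 8: leading byte 0xE1 = 11100001 → 3-byte char #3 = E1 94 98.
Offset 11: leading byte 0xF3 = 11110011 → 4-byte char #4 = F3 9B AF BE.
Offset 15: leading byte 0xF4 = 11110100 → 4-byte char #5 = F4 83 86 A3.
Offset 19: leading byte 0xF0 = 11110000 → 4-byte char #6 = F0 94 9F 96.
Offset 23: leading byte 0xF1 = 11110001 → 4-byte char #7 = F1 B2 95 BC.
Offset 27: leading byte 0xF2 = 11110010 → 4-byte char #8 = F2 97 96 A4.
Leading byte 0xF2 = 11110010 matches 11110xxx → 4-byte sequence.
Byte 1: 0xF2 = 11110010, payload 010 (3 bits).
Byte 2: 0x97 = 10010111 (10xxxxxx ✓), payload 010111.
Byte 3: 0x96 = 10010110 (10xxxxxx ✓), payload 010110.
Byte 4: 0xA4 = 10100100 (10xxxxxx ✓), payload 100100.
Concatenate: 010010111010110100100 = 0x975A4 (21 bits → U+975A4).

U+975A4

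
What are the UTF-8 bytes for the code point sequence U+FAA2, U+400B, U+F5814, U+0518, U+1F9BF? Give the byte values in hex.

U+FAA2: 3-byte form → EF AA A2.
U+400B: 3-byte form → E4 80 8B.
U+F5814: 4-byte form → F3 B5 A0 94.
U+0518: 2-byte form → D4 98.
U+1F9BF: 4-byte form → F0 9F A6 BF.
Concatenated (16 bytes): EF AA A2 E4 80 8B F3 B5 A0 94 D4 98 F0 9F A6 BF.

EF AA A2 E4 80 8B F3 B5 A0 94 D4 98 F0 9F A6 BF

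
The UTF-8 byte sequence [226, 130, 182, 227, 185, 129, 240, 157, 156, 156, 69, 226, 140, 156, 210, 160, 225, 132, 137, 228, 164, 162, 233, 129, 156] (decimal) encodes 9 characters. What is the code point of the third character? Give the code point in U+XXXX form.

U+1D71C

Offset 0: leading byte 0xE2 = 11100010 → 3-byte char #1 = E2 82 B6.
Offset 3: leading byte 0xE3 = 11100011 → 3-byte char #2 = E3 B9 81.
Offset 6: leading byte 0xF0 = 11110000 → 4-byte char #3 = F0 9D 9C 9C.
Leading byte 0xF0 = 11110000 matches 11110xxx → 4-byte sequence.
Byte 1: 0xF0 = 11110000, payload 000 (3 bits).
Byte 2: 0x9D = 10011101 (10xxxxxx ✓), payload 011101.
Byte 3: 0x9C = 10011100 (10xxxxxx ✓), payload 011100.
Byte 4: 0x9C = 10011100 (10xxxxxx ✓), payload 011100.
Concatenate: 000011101011100011100 = 0x1D71C (21 bits → U+1D71C).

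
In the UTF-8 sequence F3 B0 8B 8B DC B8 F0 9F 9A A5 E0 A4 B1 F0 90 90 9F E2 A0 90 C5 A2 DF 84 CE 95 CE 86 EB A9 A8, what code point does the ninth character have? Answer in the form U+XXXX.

U+0395

Offset 0: leading byte 0xF3 = 11110011 → 4-byte char #1 = F3 B0 8B 8B.
Offset 4: leading byte 0xDC = 11011100 → 2-byte char #2 = DC B8.
Offset 6: leading byte 0xF0 = 11110000 → 4-byte char #3 = F0 9F 9A A5.
Offset 10: leading byte 0xE0 = 11100000 → 3-byte char #4 = E0 A4 B1.
Offset 13: leading byte 0xF0 = 11110000 → 4-byte char #5 = F0 90 90 9F.
Offset 17: leading byte 0xE2 = 11100010 → 3-byte char #6 = E2 A0 90.
Offset 20: leading byte 0xC5 = 11000101 → 2-byte char #7 = C5 A2.
Offset 22: leading byte 0xDF = 11011111 → 2-byte char #8 = DF 84.
Offset 24: leading byte 0xCE = 11001110 → 2-byte char #9 = CE 95.
Leading byte 0xCE = 11001110 matches 110xxxxx → 2-byte sequence.
Byte 1: 0xCE = 11001110, payload 01110 (5 bits).
Byte 2: 0x95 = 10010101 (10xxxxxx ✓), payload 010101.
Concatenate: 01110010101 = 0x395 (11 bits → U+0395).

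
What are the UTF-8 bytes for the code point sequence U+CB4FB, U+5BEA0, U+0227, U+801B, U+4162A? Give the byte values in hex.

U+CB4FB: 4-byte form → F3 8B 93 BB.
U+5BEA0: 4-byte form → F1 9B BA A0.
U+0227: 2-byte form → C8 A7.
U+801B: 3-byte form → E8 80 9B.
U+4162A: 4-byte form → F1 81 98 AA.
Concatenated (17 bytes): F3 8B 93 BB F1 9B BA A0 C8 A7 E8 80 9B F1 81 98 AA.

F3 8B 93 BB F1 9B BA A0 C8 A7 E8 80 9B F1 81 98 AA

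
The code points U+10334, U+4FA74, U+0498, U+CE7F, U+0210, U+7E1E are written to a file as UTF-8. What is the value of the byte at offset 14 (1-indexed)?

0xC8

1-indexed offset 14 is 0-indexed offset 13.
U+10334 → 4-byte form F0 90 8C B4 at offsets 0–3.
U+4FA74 → 4-byte form F1 8F A9 B4 at offsets 4–7.
U+0498 → 2-byte form D2 98 at offsets 8–9.
U+CE7F → 3-byte form EC B9 BF at offsets 10–12.
U+0210 → 2-byte form C8 90 at offsets 13–14.
Offset 13 falls in char 5's range; it's byte 1 of C8 90 = 0xC8.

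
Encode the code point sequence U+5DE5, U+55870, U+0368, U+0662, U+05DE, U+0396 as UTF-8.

U+5DE5: 3-byte form → E5 B7 A5.
U+55870: 4-byte form → F1 95 A1 B0.
U+0368: 2-byte form → CD A8.
U+0662: 2-byte form → D9 A2.
U+05DE: 2-byte form → D7 9E.
U+0396: 2-byte form → CE 96.
Concatenated (15 bytes): E5 B7 A5 F1 95 A1 B0 CD A8 D9 A2 D7 9E CE 96.

E5 B7 A5 F1 95 A1 B0 CD A8 D9 A2 D7 9E CE 96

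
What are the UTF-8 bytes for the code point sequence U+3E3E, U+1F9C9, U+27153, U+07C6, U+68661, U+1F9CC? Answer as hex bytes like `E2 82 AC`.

U+3E3E: 3-byte form → E3 B8 BE.
U+1F9C9: 4-byte form → F0 9F A7 89.
U+27153: 4-byte form → F0 A7 85 93.
U+07C6: 2-byte form → DF 86.
U+68661: 4-byte form → F1 A8 99 A1.
U+1F9CC: 4-byte form → F0 9F A7 8C.
Concatenated (21 bytes): E3 B8 BE F0 9F A7 89 F0 A7 85 93 DF 86 F1 A8 99 A1 F0 9F A7 8C.

E3 B8 BE F0 9F A7 89 F0 A7 85 93 DF 86 F1 A8 99 A1 F0 9F A7 8C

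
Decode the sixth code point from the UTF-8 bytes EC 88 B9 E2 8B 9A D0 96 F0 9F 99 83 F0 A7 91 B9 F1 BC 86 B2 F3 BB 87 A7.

U+7C1B2

Offset 0: leading byte 0xEC = 11101100 → 3-byte char #1 = EC 88 B9.
Offset 3: leading byte 0xE2 = 11100010 → 3-byte char #2 = E2 8B 9A.
Offset 6: leading byte 0xD0 = 11010000 → 2-byte char #3 = D0 96.
Offset 8: leading byte 0xF0 = 11110000 → 4-byte char #4 = F0 9F 99 83.
Offset 12: leading byte 0xF0 = 11110000 → 4-byte char #5 = F0 A7 91 B9.
Offset 16: leading byte 0xF1 = 11110001 → 4-byte char #6 = F1 BC 86 B2.
Leading byte 0xF1 = 11110001 matches 11110xxx → 4-byte sequence.
Byte 1: 0xF1 = 11110001, payload 001 (3 bits).
Byte 2: 0xBC = 10111100 (10xxxxxx ✓), payload 111100.
Byte 3: 0x86 = 10000110 (10xxxxxx ✓), payload 000110.
Byte 4: 0xB2 = 10110010 (10xxxxxx ✓), payload 110010.
Concatenate: 001111100000110110010 = 0x7C1B2 (21 bits → U+7C1B2).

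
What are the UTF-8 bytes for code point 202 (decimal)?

C3 8A

U+00CA = 0xCA = 202 decimal. In range U+0080–U+07FF → 2-byte form: 110xxxxx 10xxxxxx.
Binary (11 bits): 00011001010.
Split 5+6: 00011 | 001010.
Byte 1: 11000011 = 0xC3.
Byte 2: 10001010 = 0x8A.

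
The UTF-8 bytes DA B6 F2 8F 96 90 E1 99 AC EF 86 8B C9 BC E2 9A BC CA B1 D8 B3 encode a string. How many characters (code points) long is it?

Byte at offset 0: 0xDA = 11011010 → 2-byte char (#1). Advance 2.
Byte at offset 2: 0xF2 = 11110010 → 4-byte char (#2). Advance 4.
Byte at offset 6: 0xE1 = 11100001 → 3-byte char (#3). Advance 3.
Byte at offset 9: 0xEF = 11101111 → 3-byte char (#4). Advance 3.
Byte at offset 12: 0xC9 = 11001001 → 2-byte char (#5). Advance 2.
Byte at offset 14: 0xE2 = 11100010 → 3-byte char (#6). Advance 3.
Byte at offset 17: 0xCA = 11001010 → 2-byte char (#7). Advance 2.
Byte at offset 19: 0xD8 = 11011000 → 2-byte char (#8). Advance 2.
Reached end at offset 21 after 8 code points.

8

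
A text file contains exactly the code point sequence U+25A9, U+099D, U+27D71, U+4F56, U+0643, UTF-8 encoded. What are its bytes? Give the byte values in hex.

E2 96 A9 E0 A6 9D F0 A7 B5 B1 E4 BD 96 D9 83

U+25A9: 3-byte form → E2 96 A9.
U+099D: 3-byte form → E0 A6 9D.
U+27D71: 4-byte form → F0 A7 B5 B1.
U+4F56: 3-byte form → E4 BD 96.
U+0643: 2-byte form → D9 83.
Concatenated (15 bytes): E2 96 A9 E0 A6 9D F0 A7 B5 B1 E4 BD 96 D9 83.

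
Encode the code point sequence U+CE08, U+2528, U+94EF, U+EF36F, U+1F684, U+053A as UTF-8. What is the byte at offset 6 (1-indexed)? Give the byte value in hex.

1-indexed offset 6 is 0-indexed offset 5.
U+CE08 → 3-byte form EC B8 88 at offsets 0–2.
U+2528 → 3-byte form E2 94 A8 at offsets 3–5.
Offset 5 falls in char 2's range; it's byte 3 of E2 94 A8 = 0xA8.

0xA8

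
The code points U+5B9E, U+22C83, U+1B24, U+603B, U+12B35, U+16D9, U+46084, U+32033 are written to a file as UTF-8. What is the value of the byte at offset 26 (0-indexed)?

0x80

U+5B9E → 3-byte form E5 AE 9E at offsets 0–2.
U+22C83 → 4-byte form F0 A2 B2 83 at offsets 3–6.
U+1B24 → 3-byte form E1 AC A4 at offsets 7–9.
U+603B → 3-byte form E6 80 BB at offsets 10–12.
U+12B35 → 4-byte form F0 92 AC B5 at offsets 13–16.
U+16D9 → 3-byte form E1 9B 99 at offsets 17–19.
U+46084 → 4-byte form F1 86 82 84 at offsets 20–23.
U+32033 → 4-byte form F0 B2 80 B3 at offsets 24–27.
Offset 26 falls in char 8's range; it's byte 3 of F0 B2 80 B3 = 0x80.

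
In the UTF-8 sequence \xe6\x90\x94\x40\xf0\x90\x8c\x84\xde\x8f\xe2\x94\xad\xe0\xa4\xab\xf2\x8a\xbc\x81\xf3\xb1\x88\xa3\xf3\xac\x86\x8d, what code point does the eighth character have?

U+F1223

Offset 0: leading byte 0xE6 = 11100110 → 3-byte char #1 = E6 90 94.
Offset 3: leading byte 0x40 = 01000000 → 1-byte char #2 = 40.
Offset 4: leading byte 0xF0 = 11110000 → 4-byte char #3 = F0 90 8C 84.
Offset 8: leading byte 0xDE = 11011110 → 2-byte char #4 = DE 8F.
Offset 10: leading byte 0xE2 = 11100010 → 3-byte char #5 = E2 94 AD.
Offset 13: leading byte 0xE0 = 11100000 → 3-byte char #6 = E0 A4 AB.
Offset 16: leading byte 0xF2 = 11110010 → 4-byte char #7 = F2 8A BC 81.
Offset 20: leading byte 0xF3 = 11110011 → 4-byte char #8 = F3 B1 88 A3.
Leading byte 0xF3 = 11110011 matches 11110xxx → 4-byte sequence.
Byte 1: 0xF3 = 11110011, payload 011 (3 bits).
Byte 2: 0xB1 = 10110001 (10xxxxxx ✓), payload 110001.
Byte 3: 0x88 = 10001000 (10xxxxxx ✓), payload 001000.
Byte 4: 0xA3 = 10100011 (10xxxxxx ✓), payload 100011.
Concatenate: 011110001001000100011 = 0xF1223 (21 bits → U+F1223).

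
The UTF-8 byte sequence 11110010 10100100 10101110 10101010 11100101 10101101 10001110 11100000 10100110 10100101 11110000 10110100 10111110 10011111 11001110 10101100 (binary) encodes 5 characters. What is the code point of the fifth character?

Offset 0: leading byte 0xF2 = 11110010 → 4-byte char #1 = F2 A4 AE AA.
Offset 4: leading byte 0xE5 = 11100101 → 3-byte char #2 = E5 AD 8E.
Offset 7: leading byte 0xE0 = 11100000 → 3-byte char #3 = E0 A6 A5.
Offset 10: leading byte 0xF0 = 11110000 → 4-byte char #4 = F0 B4 BE 9F.
Offset 14: leading byte 0xCE = 11001110 → 2-byte char #5 = CE AC.
Leading byte 0xCE = 11001110 matches 110xxxxx → 2-byte sequence.
Byte 1: 0xCE = 11001110, payload 01110 (5 bits).
Byte 2: 0xAC = 10101100 (10xxxxxx ✓), payload 101100.
Concatenate: 01110101100 = 0x3AC (11 bits → U+03AC).

U+03AC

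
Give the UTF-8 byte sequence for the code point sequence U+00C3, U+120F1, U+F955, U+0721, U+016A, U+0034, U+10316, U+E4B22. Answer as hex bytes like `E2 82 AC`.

U+00C3: 2-byte form → C3 83.
U+120F1: 4-byte form → F0 92 83 B1.
U+F955: 3-byte form → EF A5 95.
U+0721: 2-byte form → DC A1.
U+016A: 2-byte form → C5 AA.
U+0034: 1-byte form → 34.
U+10316: 4-byte form → F0 90 8C 96.
U+E4B22: 4-byte form → F3 A4 AC A2.
Concatenated (22 bytes): C3 83 F0 92 83 B1 EF A5 95 DC A1 C5 AA 34 F0 90 8C 96 F3 A4 AC A2.

C3 83 F0 92 83 B1 EF A5 95 DC A1 C5 AA 34 F0 90 8C 96 F3 A4 AC A2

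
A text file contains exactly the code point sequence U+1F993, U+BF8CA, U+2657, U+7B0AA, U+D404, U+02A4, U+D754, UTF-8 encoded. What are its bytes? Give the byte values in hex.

U+1F993: 4-byte form → F0 9F A6 93.
U+BF8CA: 4-byte form → F2 BF A3 8A.
U+2657: 3-byte form → E2 99 97.
U+7B0AA: 4-byte form → F1 BB 82 AA.
U+D404: 3-byte form → ED 90 84.
U+02A4: 2-byte form → CA A4.
U+D754: 3-byte form → ED 9D 94.
Concatenated (23 bytes): F0 9F A6 93 F2 BF A3 8A E2 99 97 F1 BB 82 AA ED 90 84 CA A4 ED 9D 94.

F0 9F A6 93 F2 BF A3 8A E2 99 97 F1 BB 82 AA ED 90 84 CA A4 ED 9D 94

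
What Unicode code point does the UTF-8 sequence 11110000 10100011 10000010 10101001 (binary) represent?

Leading byte 0xF0 = 11110000 matches 11110xxx → 4-byte sequence.
Byte 1: 0xF0 = 11110000, payload 000 (3 bits).
Byte 2: 0xA3 = 10100011 (10xxxxxx ✓), payload 100011.
Byte 3: 0x82 = 10000010 (10xxxxxx ✓), payload 000010.
Byte 4: 0xA9 = 10101001 (10xxxxxx ✓), payload 101001.
Concatenate: 000100011000010101001 = 0x230A9 (21 bits → U+230A9).

U+230A9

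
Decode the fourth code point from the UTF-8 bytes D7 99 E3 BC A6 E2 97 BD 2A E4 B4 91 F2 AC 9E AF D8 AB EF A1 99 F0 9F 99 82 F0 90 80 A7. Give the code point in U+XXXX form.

U+002A

Offset 0: leading byte 0xD7 = 11010111 → 2-byte char #1 = D7 99.
Offset 2: leading byte 0xE3 = 11100011 → 3-byte char #2 = E3 BC A6.
Offset 5: leading byte 0xE2 = 11100010 → 3-byte char #3 = E2 97 BD.
Offset 8: leading byte 0x2A = 00101010 → 1-byte char #4 = 2A.
Leading byte 0x2A = 00101010 matches 0xxxxxxx → 1-byte sequence.
Byte 1: 0x2A = 00101010, payload 0101010 (7 bits).
Concatenate: 0101010 = 0x2A (7 bits → U+002A).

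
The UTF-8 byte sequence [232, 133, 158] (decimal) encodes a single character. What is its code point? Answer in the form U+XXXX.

Leading byte 0xE8 = 11101000 matches 1110xxxx → 3-byte sequence.
Byte 1: 0xE8 = 11101000, payload 1000 (4 bits).
Byte 2: 0x85 = 10000101 (10xxxxxx ✓), payload 000101.
Byte 3: 0x9E = 10011110 (10xxxxxx ✓), payload 011110.
Concatenate: 1000000101011110 = 0x815E (16 bits → U+815E).

U+815E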